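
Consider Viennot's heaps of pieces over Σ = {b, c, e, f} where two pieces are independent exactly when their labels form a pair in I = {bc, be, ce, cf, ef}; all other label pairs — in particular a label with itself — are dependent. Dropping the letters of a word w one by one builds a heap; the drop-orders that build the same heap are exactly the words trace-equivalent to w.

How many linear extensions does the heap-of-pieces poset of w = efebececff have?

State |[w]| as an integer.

#0=e has no predecessor
#1=f has no predecessor
#2=e depends on [0:e]
#3=b depends on [1:f]
#4=e depends on [2:e]
#5=c has no predecessor
#6=e depends on [4:e]
#7=c depends on [5:c]
#8=f depends on [3:b]
#9=f depends on [8:f]
sources: [0:e, 1:f, 5:c]
N(rest) = Σ N(rest − s) over sources s of rest; N(one piece) = 1:
  size 1 → [6]=1  [7]=1  [9]=1
  size 2 → [4,6]=1  [5,7]=1  [6,7]=2  [6,9]=2  [7,9]=2  [8,9]=1
  size 3 → [2,4,6]=1  [3,8,9]=1  [4,6,7]=3  [4,6,9]=3  [5,6,7]=3  [5,7,9]=3  [6,7,9]=6  [6,8,9]=3  [7,8,9]=3
  size 4 → [0,2,4,6]=1  [1,3,8,9]=1  [2,4,6,7]=4  [2,4,6,9]=4  [3,6,8,9]=4  [3,7,8,9]=4  [4,5,6,7]=6  [4,6,7,9]=12  [4,6,8,9]=6  [5,6,7,9]=12  [5,7,8,9]=6  [6,7,8,9]=12
  size 5 → [0,2,4,6,7]=5  [0,2,4,6,9]=5  [1,3,6,8,9]=5  [1,3,7,8,9]=5  [2,4,5,6,7]=10  [2,4,6,7,9]=20  [2,4,6,8,9]=10  [3,4,6,8,9]=10  [3,5,7,8,9]=10  [3,6,7,8,9]=20  [4,5,6,7,9]=30  [4,6,7,8,9]=30  [5,6,7,8,9]=30
  size 6 → [0,2,4,5,6,7]=15  [0,2,4,6,7,9]=30  [0,2,4,6,8,9]=15  [1,3,4,6,8,9]=15  [1,3,5,7,8,9]=15  [1,3,6,7,8,9]=30  [2,3,4,6,8,9]=20  [2,4,5,6,7,9]=60  [2,4,6,7,8,9]=60  [3,4,6,7,8,9]=60  [3,5,6,7,8,9]=60  [4,5,6,7,8,9]=90
  size 7 → [0,2,3,4,6,8,9]=35  [0,2,4,5,6,7,9]=105  [0,2,4,6,7,8,9]=105  [1,2,3,4,6,8,9]=35  [1,3,4,6,7,8,9]=105  [1,3,5,6,7,8,9]=105  [2,3,4,6,7,8,9]=140  [2,4,5,6,7,8,9]=210  [3,4,5,6,7,8,9]=210
  size 8 → [0,1,2,3,4,6,8,9]=70  [0,2,3,4,6,7,8,9]=280  [0,2,4,5,6,7,8,9]=420  [1,2,3,4,6,7,8,9]=280  [1,3,4,5,6,7,8,9]=420  [2,3,4,5,6,7,8,9]=560
  first=0(e) contributes 1260
  first=1(f) contributes 1260
  first=5(c) contributes 630
|[w]| = 3150

3150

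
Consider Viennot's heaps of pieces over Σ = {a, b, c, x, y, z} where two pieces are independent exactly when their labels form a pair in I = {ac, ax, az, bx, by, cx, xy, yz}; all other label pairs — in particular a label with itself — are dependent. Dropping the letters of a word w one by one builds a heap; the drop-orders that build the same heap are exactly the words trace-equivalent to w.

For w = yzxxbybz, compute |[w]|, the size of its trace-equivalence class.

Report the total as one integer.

168

0(y) covers ∅
1(z) covers ∅
2(x) covers 1:z
3(x) covers 2:x
4(b) covers 1:z
5(y) covers 0:y
6(b) covers 4:b
7(z) covers 3:x, 6:b
floor of heap: 0:y, 1:z
completions by unplaced set U, small U first (add the entries for U minus each lowest piece of U):
  |U|=1: {5}:1  {7}:1
  |U|=2: {0,5}:1  {3,7}:1  {5,7}:2  {6,7}:1
  |U|=3: {0,5,7}:3  {2,3,7}:1  {3,5,7}:3  {3,6,7}:2  {4,6,7}:1  {5,6,7}:3
  |U|=4: {0,3,5,7}:6  {0,5,6,7}:6  {2,3,5,7}:4  {2,3,6,7}:3  {3,4,6,7}:3  {3,5,6,7}:8  {4,5,6,7}:4
  |U|=5: {0,2,3,5,7}:10  {0,3,5,6,7}:20  {0,4,5,6,7}:10  {2,3,4,6,7}:6  {2,3,5,6,7}:15  {3,4,5,6,7}:15
  |U|=6: {0,2,3,5,6,7}:45  {0,3,4,5,6,7}:45  {1,2,3,4,6,7}:6  {2,3,4,5,6,7}:36
  start at 0(y): 42
  start at 1(z): 126
sum over floor = 168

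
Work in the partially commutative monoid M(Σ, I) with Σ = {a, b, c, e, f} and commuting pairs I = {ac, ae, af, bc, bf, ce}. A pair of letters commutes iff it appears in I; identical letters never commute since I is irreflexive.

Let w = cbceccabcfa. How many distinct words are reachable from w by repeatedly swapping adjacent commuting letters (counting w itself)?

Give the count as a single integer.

0(c) covers ∅
1(b) covers ∅
2(c) covers 0:c
3(e) covers 1:b
4(c) covers 2:c
5(c) covers 4:c
6(a) covers 1:b
7(b) covers 3:e, 6:a
8(c) covers 5:c
9(f) covers 3:e, 8:c
10(a) covers 7:b
floor of heap: 0:c, 1:b
completions by unplaced set U, small U first (add the entries for U minus each lowest piece of U):
  |U|=1: {9}:1  {10}:1
  |U|=2: {7,10}:1  {8,9}:1  {9,10}:2
  |U|=3: {5,8,9}:1  {6,7,10}:1  {7,9,10}:3  {8,9,10}:3
  |U|=4: {3,7,9,10}:3  {4,5,8,9}:1  {5,8,9,10}:4  {6,7,9,10}:4  {7,8,9,10}:6
  |U|=5: {2,4,5,8,9}:1  {3,6,7,9,10}:7  {3,7,8,9,10}:9  {4,5,8,9,10}:5  {5,7,8,9,10}:10  {6,7,8,9,10}:10
  |U|=6: {0,2,4,5,8,9}:1  {1,3,6,7,9,10}:7  {2,4,5,8,9,10}:6  {3,5,7,8,9,10}:19  {3,6,7,8,9,10}:26  {4,5,7,8,9,10}:15  {5,6,7,8,9,10}:20
  |U|=7: {0,2,4,5,8,9,10}:7  {1,3,6,7,8,9,10}:33  {2,4,5,7,8,9,10}:21  {3,4,5,7,8,9,10}:34  {3,5,6,7,8,9,10}:65  {4,5,6,7,8,9,10}:35
  |U|=8: {0,2,4,5,7,8,9,10}:28  {1,3,5,6,7,8,9,10}:98  {2,3,4,5,7,8,9,10}:55  {2,4,5,6,7,8,9,10}:56  {3,4,5,6,7,8,9,10}:134
  |U|=9: {0,2,3,4,5,7,8,9,10}:83  {0,2,4,5,6,7,8,9,10}:84  {1,3,4,5,6,7,8,9,10}:232  {2,3,4,5,6,7,8,9,10}:245
  start at 0(c): 477
  start at 1(b): 412
sum over floor = 889

889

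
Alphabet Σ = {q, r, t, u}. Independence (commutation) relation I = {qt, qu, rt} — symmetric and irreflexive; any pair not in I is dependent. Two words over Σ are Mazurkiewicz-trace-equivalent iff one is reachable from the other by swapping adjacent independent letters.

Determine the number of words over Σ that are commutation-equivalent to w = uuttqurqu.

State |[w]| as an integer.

0(u) covers ∅
1(u) covers 0:u
2(t) covers 1:u
3(t) covers 2:t
4(q) covers ∅
5(u) covers 3:t
6(r) covers 4:q, 5:u
7(q) covers 6:r
8(u) covers 6:r
floor of heap: 0:u, 4:q
completions by unplaced set U, small U first (add the entries for U minus each lowest piece of U):
  |U|=1: {7}:1  {8}:1
  |U|=2: {7,8}:2
  |U|=3: {6,7,8}:2
  |U|=4: {4,6,7,8}:2  {5,6,7,8}:2
  |U|=5: {3,5,6,7,8}:2  {4,5,6,7,8}:4
  |U|=6: {2,3,5,6,7,8}:2  {3,4,5,6,7,8}:6
  |U|=7: {1,2,3,5,6,7,8}:2  {2,3,4,5,6,7,8}:8
  start at 0(u): 10
  start at 4(q): 2
sum over floor = 12

12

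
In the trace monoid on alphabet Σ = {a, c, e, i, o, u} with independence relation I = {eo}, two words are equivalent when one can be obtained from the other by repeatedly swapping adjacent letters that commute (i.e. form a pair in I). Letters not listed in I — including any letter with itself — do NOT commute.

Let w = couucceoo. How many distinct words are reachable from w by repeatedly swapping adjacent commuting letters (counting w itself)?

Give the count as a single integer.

3

piece 0:c — minimal
piece 1:o rests on {0:c}
piece 2:u rests on {1:o}
piece 3:u rests on {2:u}
piece 4:c rests on {3:u}
piece 5:c rests on {4:c}
piece 6:e rests on {5:c}
piece 7:o rests on {5:c}
piece 8:o rests on {7:o}
minimal pieces: {0:c}
ways to finish when only these pieces remain (= sum over removing one remaining piece with nothing left below it):
  1 left: {6}→1  {8}→1
  2 left: {6,8}→2  {7,8}→1
  3 left: {6,7,8}→3
  4 left: {5,6,7,8}→3
  5 left: {4,5,6,7,8}→3
  6 left: {3,4,5,6,7,8}→3
  7 left: {2,3,4,5,6,7,8}→3
  placing 0:c first → 3 extensions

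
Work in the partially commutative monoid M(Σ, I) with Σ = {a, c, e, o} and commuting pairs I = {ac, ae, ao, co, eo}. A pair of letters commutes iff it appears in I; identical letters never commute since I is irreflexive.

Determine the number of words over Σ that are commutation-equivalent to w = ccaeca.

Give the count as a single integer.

piece 0:c — minimal
piece 1:c rests on {0:c}
piece 2:a — minimal
piece 3:e rests on {1:c}
piece 4:c rests on {3:e}
piece 5:a rests on {2:a}
minimal pieces: {0:c, 2:a}
ways to finish when only these pieces remain (= sum over removing one remaining piece with nothing left below it):
  1 left: {4}→1  {5}→1
  2 left: {2,5}→1  {3,4}→1  {4,5}→2
  3 left: {1,3,4}→1  {2,4,5}→3  {3,4,5}→3
  4 left: {0,1,3,4}→1  {1,3,4,5}→4  {2,3,4,5}→6
  placing 0:c first → 10 extensions
  placing 2:a first → 5 extensions
total linear extensions = 15

15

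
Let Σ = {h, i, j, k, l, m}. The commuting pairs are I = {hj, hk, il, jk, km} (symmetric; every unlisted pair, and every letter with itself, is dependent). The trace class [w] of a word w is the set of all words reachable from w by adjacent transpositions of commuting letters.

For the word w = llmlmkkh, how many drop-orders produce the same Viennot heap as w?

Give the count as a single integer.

0(l) covers ∅
1(l) covers 0:l
2(m) covers 1:l
3(l) covers 2:m
4(m) covers 3:l
5(k) covers 3:l
6(k) covers 5:k
7(h) covers 4:m
floor of heap: 0:l
completions by unplaced set U, small U first (add the entries for U minus each lowest piece of U):
  |U|=1: {6}:1  {7}:1
  |U|=2: {4,7}:1  {5,6}:1  {6,7}:2
  |U|=3: {4,6,7}:3  {5,6,7}:3
  |U|=4: {4,5,6,7}:6
  |U|=5: {3,4,5,6,7}:6
  |U|=6: {2,3,4,5,6,7}:6
  start at 0(l): 6

6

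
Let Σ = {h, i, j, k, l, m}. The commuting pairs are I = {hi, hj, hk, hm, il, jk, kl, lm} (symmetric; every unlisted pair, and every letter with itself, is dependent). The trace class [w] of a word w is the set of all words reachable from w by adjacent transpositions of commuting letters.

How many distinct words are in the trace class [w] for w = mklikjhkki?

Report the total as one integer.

0(m) covers ∅
1(k) covers 0:m
2(l) covers ∅
3(i) covers 1:k
4(k) covers 3:i
5(j) covers 2:l, 3:i
6(h) covers 2:l
7(k) covers 4:k
8(k) covers 7:k
9(i) covers 5:j, 8:k
floor of heap: 0:m, 2:l
completions by unplaced set U, small U first (add the entries for U minus each lowest piece of U):
  |U|=1: {6}:1  {9}:1
  |U|=2: {5,9}:1  {6,9}:2  {8,9}:1
  |U|=3: {5,6,9}:3  {5,8,9}:2  {6,8,9}:3  {7,8,9}:1
  |U|=4: {2,5,6,9}:3  {4,7,8,9}:1  {5,6,8,9}:8  {5,7,8,9}:3  {6,7,8,9}:4
  |U|=5: {2,5,6,8,9}:11  {4,5,7,8,9}:4  {4,6,7,8,9}:5  {5,6,7,8,9}:15
  |U|=6: {2,5,6,7,8,9}:26  {3,4,5,7,8,9}:4  {4,5,6,7,8,9}:24
  |U|=7: {1,3,4,5,7,8,9}:4  {2,4,5,6,7,8,9}:50  {3,4,5,6,7,8,9}:28
  |U|=8: {0,1,3,4,5,7,8,9}:4  {1,3,4,5,6,7,8,9}:32  {2,3,4,5,6,7,8,9}:78
  start at 0(m): 110
  start at 2(l): 36
sum over floor = 146

146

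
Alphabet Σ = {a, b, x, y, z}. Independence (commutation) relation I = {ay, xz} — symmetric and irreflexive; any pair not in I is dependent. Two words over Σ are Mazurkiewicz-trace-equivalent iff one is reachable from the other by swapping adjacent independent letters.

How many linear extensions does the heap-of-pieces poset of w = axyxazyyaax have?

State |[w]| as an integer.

drop 0:a onto floor
drop 1:x onto {0:a}
drop 2:y onto {1:x}
drop 3:x onto {2:y}
drop 4:a onto {3:x}
drop 5:z onto {4:a}
drop 6:y onto {5:z}
drop 7:y onto {6:y}
drop 8:a onto {5:z}
drop 9:a onto {8:a}
drop 10:x onto {7:y, 9:a}
ground layer = {0:a}
drop-orders for the pieces not yet dropped (sum over which currently-grounded one goes next):
  1 to go: {10} 1
  2 to go: {7,10} 1  {9,10} 1
  3 to go: {6,7,10} 1  {7,9,10} 2  {8,9,10} 1
  4 to go: {6,7,9,10} 3  {7,8,9,10} 3
  5 to go: {6,7,8,9,10} 6
  6 to go: {5,6,7,8,9,10} 6
  7 to go: {4,5,6,7,8,9,10} 6
  8 to go: {3,4,5,6,7,8,9,10} 6
  9 to go: {2,3,4,5,6,7,8,9,10} 6
  if 0:a drops first: 6 orders

6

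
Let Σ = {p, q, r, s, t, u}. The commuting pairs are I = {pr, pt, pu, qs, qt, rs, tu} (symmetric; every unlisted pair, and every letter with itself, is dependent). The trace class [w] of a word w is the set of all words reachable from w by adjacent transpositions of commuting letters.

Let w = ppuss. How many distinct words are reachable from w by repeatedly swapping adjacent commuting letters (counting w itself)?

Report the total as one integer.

drop 0:p onto floor
drop 1:p onto {0:p}
drop 2:u onto floor
drop 3:s onto {1:p, 2:u}
drop 4:s onto {3:s}
ground layer = {0:p, 2:u}
drop-orders for the pieces not yet dropped (sum over which currently-grounded one goes next):
  1 to go: {4} 1
  2 to go: {3,4} 1
  3 to go: {1,3,4} 1  {2,3,4} 1
  if 0:p drops first: 2 orders
  if 2:u drops first: 1 orders
heap linearizations: 3

3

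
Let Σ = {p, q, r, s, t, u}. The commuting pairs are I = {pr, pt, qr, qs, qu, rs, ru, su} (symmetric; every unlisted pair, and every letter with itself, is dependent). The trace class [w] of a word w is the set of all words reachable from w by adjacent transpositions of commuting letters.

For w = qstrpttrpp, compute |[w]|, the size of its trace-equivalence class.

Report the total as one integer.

112

drop 0:q onto floor
drop 1:s onto floor
drop 2:t onto {0:q, 1:s}
drop 3:r onto {2:t}
drop 4:p onto {0:q, 1:s}
drop 5:t onto {3:r}
drop 6:t onto {5:t}
drop 7:r onto {6:t}
drop 8:p onto {4:p}
drop 9:p onto {8:p}
ground layer = {0:q, 1:s}
drop-orders for the pieces not yet dropped (sum over which currently-grounded one goes next):
  1 to go: {7} 1  {9} 1
  2 to go: {6,7} 1  {7,9} 2  {8,9} 1
  3 to go: {4,8,9} 1  {5,6,7} 1  {6,7,9} 3  {7,8,9} 3
  4 to go: {3,5,6,7} 1  {4,7,8,9} 4  {5,6,7,9} 4  {6,7,8,9} 6
  5 to go: {2,3,5,6,7} 1  {3,5,6,7,9} 5  {4,6,7,8,9} 10  {5,6,7,8,9} 10
  6 to go: {2,3,5,6,7,9} 6  {3,5,6,7,8,9} 15  {4,5,6,7,8,9} 20
  7 to go: {2,3,5,6,7,8,9} 21  {3,4,5,6,7,8,9} 35
  8 to go: {2,3,4,5,6,7,8,9} 56
  if 0:q drops first: 56 orders
  if 1:s drops first: 56 orders
heap linearizations: 112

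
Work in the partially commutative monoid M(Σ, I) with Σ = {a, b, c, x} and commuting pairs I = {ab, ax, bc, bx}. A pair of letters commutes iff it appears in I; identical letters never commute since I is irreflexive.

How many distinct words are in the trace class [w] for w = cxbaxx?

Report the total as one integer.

24

piece 0:c — minimal
piece 1:x rests on {0:c}
piece 2:b — minimal
piece 3:a rests on {0:c}
piece 4:x rests on {1:x}
piece 5:x rests on {4:x}
minimal pieces: {0:c, 2:b}
ways to finish when only these pieces remain (= sum over removing one remaining piece with nothing left below it):
  1 left: {2}→1  {3}→1  {5}→1
  2 left: {2,3}→2  {2,5}→2  {3,5}→2  {4,5}→1
  3 left: {1,4,5}→1  {2,3,5}→6  {2,4,5}→3  {3,4,5}→3
  4 left: {1,2,4,5}→4  {1,3,4,5}→4  {2,3,4,5}→12
  placing 0:c first → 20 extensions
  placing 2:b first → 4 extensions
total linear extensions = 24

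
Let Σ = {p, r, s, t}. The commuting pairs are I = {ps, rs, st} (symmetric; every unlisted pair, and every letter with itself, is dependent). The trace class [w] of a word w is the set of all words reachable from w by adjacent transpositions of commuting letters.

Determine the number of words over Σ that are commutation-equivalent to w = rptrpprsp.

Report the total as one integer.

0(r) covers ∅
1(p) covers 0:r
2(t) covers 1:p
3(r) covers 2:t
4(p) covers 3:r
5(p) covers 4:p
6(r) covers 5:p
7(s) covers ∅
8(p) covers 6:r
floor of heap: 0:r, 7:s
completions by unplaced set U, small U first (add the entries for U minus each lowest piece of U):
  |U|=1: {7}:1  {8}:1
  |U|=2: {6,8}:1  {7,8}:2
  |U|=3: {5,6,8}:1  {6,7,8}:3
  |U|=4: {4,5,6,8}:1  {5,6,7,8}:4
  |U|=5: {3,4,5,6,8}:1  {4,5,6,7,8}:5
  |U|=6: {2,3,4,5,6,8}:1  {3,4,5,6,7,8}:6
  |U|=7: {1,2,3,4,5,6,8}:1  {2,3,4,5,6,7,8}:7
  start at 0(r): 8
  start at 7(s): 1
sum over floor = 9

9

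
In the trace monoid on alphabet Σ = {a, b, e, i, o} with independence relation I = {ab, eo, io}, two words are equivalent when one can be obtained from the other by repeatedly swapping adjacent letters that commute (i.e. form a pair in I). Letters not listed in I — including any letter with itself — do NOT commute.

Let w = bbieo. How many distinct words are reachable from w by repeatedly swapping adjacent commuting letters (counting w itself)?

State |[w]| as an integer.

3

piece 0:b — minimal
piece 1:b rests on {0:b}
piece 2:i rests on {1:b}
piece 3:e rests on {2:i}
piece 4:o rests on {1:b}
minimal pieces: {0:b}
ways to finish when only these pieces remain (= sum over removing one remaining piece with nothing left below it):
  1 left: {3}→1  {4}→1
  2 left: {2,3}→1  {3,4}→2
  3 left: {2,3,4}→3
  placing 0:b first → 3 extensions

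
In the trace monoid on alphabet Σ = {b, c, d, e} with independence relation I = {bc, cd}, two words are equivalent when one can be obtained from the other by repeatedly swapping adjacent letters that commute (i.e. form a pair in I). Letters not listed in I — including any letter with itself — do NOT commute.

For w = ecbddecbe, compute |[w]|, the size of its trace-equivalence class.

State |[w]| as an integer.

8

piece 0:e — minimal
piece 1:c rests on {0:e}
piece 2:b rests on {0:e}
piece 3:d rests on {2:b}
piece 4:d rests on {3:d}
piece 5:e rests on {1:c, 4:d}
piece 6:c rests on {5:e}
piece 7:b rests on {5:e}
piece 8:e rests on {6:c, 7:b}
minimal pieces: {0:e}
ways to finish when only these pieces remain (= sum over removing one remaining piece with nothing left below it):
  1 left: {8}→1
  2 left: {6,8}→1  {7,8}→1
  3 left: {6,7,8}→2
  4 left: {5,6,7,8}→2
  5 left: {1,5,6,7,8}→2  {4,5,6,7,8}→2
  6 left: {1,4,5,6,7,8}→4  {3,4,5,6,7,8}→2
  7 left: {1,3,4,5,6,7,8}→6  {2,3,4,5,6,7,8}→2
  placing 0:e first → 8 extensions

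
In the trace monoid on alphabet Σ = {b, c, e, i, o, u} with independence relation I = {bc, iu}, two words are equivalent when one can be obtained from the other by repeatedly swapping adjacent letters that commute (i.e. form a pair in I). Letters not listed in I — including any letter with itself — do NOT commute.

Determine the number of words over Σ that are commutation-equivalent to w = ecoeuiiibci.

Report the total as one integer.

0(e) covers ∅
1(c) covers 0:e
2(o) covers 1:c
3(e) covers 2:o
4(u) covers 3:e
5(i) covers 3:e
6(i) covers 5:i
7(i) covers 6:i
8(b) covers 4:u, 7:i
9(c) covers 4:u, 7:i
10(i) covers 8:b, 9:c
floor of heap: 0:e
completions by unplaced set U, small U first (add the entries for U minus each lowest piece of U):
  |U|=1: {10}:1
  |U|=2: {8,10}:1  {9,10}:1
  |U|=3: {8,9,10}:2
  |U|=4: {4,8,9,10}:2  {7,8,9,10}:2
  |U|=5: {4,7,8,9,10}:4  {6,7,8,9,10}:2
  |U|=6: {4,6,7,8,9,10}:6  {5,6,7,8,9,10}:2
  |U|=7: {4,5,6,7,8,9,10}:8
  |U|=8: {3,4,5,6,7,8,9,10}:8
  |U|=9: {2,3,4,5,6,7,8,9,10}:8
  start at 0(e): 8

8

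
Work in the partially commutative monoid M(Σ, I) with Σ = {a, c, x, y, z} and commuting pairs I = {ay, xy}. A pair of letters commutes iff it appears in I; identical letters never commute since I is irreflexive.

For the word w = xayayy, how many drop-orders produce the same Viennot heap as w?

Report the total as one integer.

0(x) covers ∅
1(a) covers 0:x
2(y) covers ∅
3(a) covers 1:a
4(y) covers 2:y
5(y) covers 4:y
floor of heap: 0:x, 2:y
completions by unplaced set U, small U first (add the entries for U minus each lowest piece of U):
  |U|=1: {3}:1  {5}:1
  |U|=2: {1,3}:1  {3,5}:2  {4,5}:1
  |U|=3: {0,1,3}:1  {1,3,5}:3  {2,4,5}:1  {3,4,5}:3
  |U|=4: {0,1,3,5}:4  {1,3,4,5}:6  {2,3,4,5}:4
  start at 0(x): 10
  start at 2(y): 10
sum over floor = 20

20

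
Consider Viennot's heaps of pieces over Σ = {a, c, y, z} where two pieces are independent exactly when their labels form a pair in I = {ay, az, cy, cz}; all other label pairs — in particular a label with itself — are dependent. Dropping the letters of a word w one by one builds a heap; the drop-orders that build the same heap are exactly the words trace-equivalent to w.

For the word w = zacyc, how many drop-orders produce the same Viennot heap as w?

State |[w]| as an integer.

10

#0=z has no predecessor
#1=a has no predecessor
#2=c depends on [1:a]
#3=y depends on [0:z]
#4=c depends on [2:c]
sources: [0:z, 1:a]
N(rest) = Σ N(rest − s) over sources s of rest; N(one piece) = 1:
  size 1 → [3]=1  [4]=1
  size 2 → [0,3]=1  [2,4]=1  [3,4]=2
  size 3 → [0,3,4]=3  [1,2,4]=1  [2,3,4]=3
  first=0(z) contributes 4
  first=1(a) contributes 6
|[w]| = 10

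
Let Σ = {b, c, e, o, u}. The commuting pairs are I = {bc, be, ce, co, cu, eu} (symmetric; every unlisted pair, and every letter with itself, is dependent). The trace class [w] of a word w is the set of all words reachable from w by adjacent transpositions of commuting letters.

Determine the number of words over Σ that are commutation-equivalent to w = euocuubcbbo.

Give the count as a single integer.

110

0(e) covers ∅
1(u) covers ∅
2(o) covers 0:e, 1:u
3(c) covers ∅
4(u) covers 2:o
5(u) covers 4:u
6(b) covers 5:u
7(c) covers 3:c
8(b) covers 6:b
9(b) covers 8:b
10(o) covers 9:b
floor of heap: 0:e, 1:u, 3:c
completions by unplaced set U, small U first (add the entries for U minus each lowest piece of U):
  |U|=1: {7}:1  {10}:1
  |U|=2: {3,7}:1  {7,10}:2  {9,10}:1
  |U|=3: {3,7,10}:3  {7,9,10}:3  {8,9,10}:1
  |U|=4: {3,7,9,10}:6  {6,8,9,10}:1  {7,8,9,10}:4
  |U|=5: {3,7,8,9,10}:10  {5,6,8,9,10}:1  {6,7,8,9,10}:5
  |U|=6: {3,6,7,8,9,10}:15  {4,5,6,8,9,10}:1  {5,6,7,8,9,10}:6
  |U|=7: {2,4,5,6,8,9,10}:1  {3,5,6,7,8,9,10}:21  {4,5,6,7,8,9,10}:7
  |U|=8: {0,2,4,5,6,8,9,10}:1  {1,2,4,5,6,8,9,10}:1  {2,4,5,6,7,8,9,10}:8  {3,4,5,6,7,8,9,10}:28
  |U|=9: {0,1,2,4,5,6,8,9,10}:2  {0,2,4,5,6,7,8,9,10}:9  {1,2,4,5,6,7,8,9,10}:9  {2,3,4,5,6,7,8,9,10}:36
  start at 0(e): 45
  start at 1(u): 45
  start at 3(c): 20
sum over floor = 110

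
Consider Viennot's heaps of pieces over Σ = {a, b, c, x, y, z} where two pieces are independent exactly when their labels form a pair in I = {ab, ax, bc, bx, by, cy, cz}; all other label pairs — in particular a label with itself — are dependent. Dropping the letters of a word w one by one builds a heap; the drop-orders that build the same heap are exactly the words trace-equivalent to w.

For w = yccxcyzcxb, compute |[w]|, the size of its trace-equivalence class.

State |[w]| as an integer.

drop 0:y onto floor
drop 1:c onto floor
drop 2:c onto {1:c}
drop 3:x onto {0:y, 2:c}
drop 4:c onto {3:x}
drop 5:y onto {3:x}
drop 6:z onto {5:y}
drop 7:c onto {4:c}
drop 8:x onto {6:z, 7:c}
drop 9:b onto {6:z}
ground layer = {0:y, 1:c}
drop-orders for the pieces not yet dropped (sum over which currently-grounded one goes next):
  1 to go: {8} 1  {9} 1
  2 to go: {7,8} 1  {8,9} 2
  3 to go: {4,7,8} 1  {6,8,9} 2  {7,8,9} 3
  4 to go: {4,7,8,9} 4  {5,6,8,9} 2  {6,7,8,9} 5
  5 to go: {4,6,7,8,9} 9  {5,6,7,8,9} 7
  6 to go: {4,5,6,7,8,9} 16
  7 to go: {3,4,5,6,7,8,9} 16
  8 to go: {0,3,4,5,6,7,8,9} 16  {2,3,4,5,6,7,8,9} 16
  if 0:y drops first: 16 orders
  if 1:c drops first: 32 orders
heap linearizations: 48

48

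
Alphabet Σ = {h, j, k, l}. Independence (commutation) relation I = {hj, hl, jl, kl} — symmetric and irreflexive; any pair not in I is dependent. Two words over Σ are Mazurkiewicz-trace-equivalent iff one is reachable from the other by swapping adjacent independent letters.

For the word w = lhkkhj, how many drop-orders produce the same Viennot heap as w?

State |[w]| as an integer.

drop 0:l onto floor
drop 1:h onto floor
drop 2:k onto {1:h}
drop 3:k onto {2:k}
drop 4:h onto {3:k}
drop 5:j onto {3:k}
ground layer = {0:l, 1:h}
drop-orders for the pieces not yet dropped (sum over which currently-grounded one goes next):
  1 to go: {0} 1  {4} 1  {5} 1
  2 to go: {0,4} 2  {0,5} 2  {4,5} 2
  3 to go: {0,4,5} 6  {3,4,5} 2
  4 to go: {0,3,4,5} 8  {2,3,4,5} 2
  if 0:l drops first: 2 orders
  if 1:h drops first: 10 orders
heap linearizations: 12

12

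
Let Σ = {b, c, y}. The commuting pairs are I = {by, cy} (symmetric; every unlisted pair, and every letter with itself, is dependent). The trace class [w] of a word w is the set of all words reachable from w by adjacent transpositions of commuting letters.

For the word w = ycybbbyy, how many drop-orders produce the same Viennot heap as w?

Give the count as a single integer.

piece 0:y — minimal
piece 1:c — minimal
piece 2:y rests on {0:y}
piece 3:b rests on {1:c}
piece 4:b rests on {3:b}
piece 5:b rests on {4:b}
piece 6:y rests on {2:y}
piece 7:y rests on {6:y}
minimal pieces: {0:y, 1:c}
ways to finish when only these pieces remain (= sum over removing one remaining piece with nothing left below it):
  1 left: {5}→1  {7}→1
  2 left: {4,5}→1  {5,7}→2  {6,7}→1
  3 left: {2,6,7}→1  {3,4,5}→1  {4,5,7}→3  {5,6,7}→3
  4 left: {0,2,6,7}→1  {1,3,4,5}→1  {2,5,6,7}→4  {3,4,5,7}→4  {4,5,6,7}→6
  5 left: {0,2,5,6,7}→5  {1,3,4,5,7}→5  {2,4,5,6,7}→10  {3,4,5,6,7}→10
  6 left: {0,2,4,5,6,7}→15  {1,3,4,5,6,7}→15  {2,3,4,5,6,7}→20
  placing 0:y first → 35 extensions
  placing 1:c first → 35 extensions
total linear extensions = 70

70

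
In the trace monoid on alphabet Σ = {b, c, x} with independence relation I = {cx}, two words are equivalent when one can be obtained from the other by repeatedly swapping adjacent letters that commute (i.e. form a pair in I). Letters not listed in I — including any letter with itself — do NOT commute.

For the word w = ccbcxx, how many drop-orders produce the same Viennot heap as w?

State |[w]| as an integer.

3

0(c) covers ∅
1(c) covers 0:c
2(b) covers 1:c
3(c) covers 2:b
4(x) covers 2:b
5(x) covers 4:x
floor of heap: 0:c
completions by unplaced set U, small U first (add the entries for U minus each lowest piece of U):
  |U|=1: {3}:1  {5}:1
  |U|=2: {3,5}:2  {4,5}:1
  |U|=3: {3,4,5}:3
  |U|=4: {2,3,4,5}:3
  start at 0(c): 3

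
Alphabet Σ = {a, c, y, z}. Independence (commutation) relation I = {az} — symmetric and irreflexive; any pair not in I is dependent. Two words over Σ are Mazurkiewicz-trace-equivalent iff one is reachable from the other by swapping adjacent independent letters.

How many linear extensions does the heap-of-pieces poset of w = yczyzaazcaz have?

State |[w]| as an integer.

12

piece 0:y — minimal
piece 1:c rests on {0:y}
piece 2:z rests on {1:c}
piece 3:y rests on {2:z}
piece 4:z rests on {3:y}
piece 5:a rests on {3:y}
piece 6:a rests on {5:a}
piece 7:z rests on {4:z}
piece 8:c rests on {6:a, 7:z}
piece 9:a rests on {8:c}
piece 10:z rests on {8:c}
minimal pieces: {0:y}
ways to finish when only these pieces remain (= sum over removing one remaining piece with nothing left below it):
  1 left: {9}→1  {10}→1
  2 left: {9,10}→2
  3 left: {8,9,10}→2
  4 left: {6,8,9,10}→2  {7,8,9,10}→2
  5 left: {4,7,8,9,10}→2  {5,6,8,9,10}→2  {6,7,8,9,10}→4
  6 left: {4,6,7,8,9,10}→6  {5,6,7,8,9,10}→6
  7 left: {4,5,6,7,8,9,10}→12
  8 left: {3,4,5,6,7,8,9,10}→12
  9 left: {2,3,4,5,6,7,8,9,10}→12
  placing 0:y first → 12 extensions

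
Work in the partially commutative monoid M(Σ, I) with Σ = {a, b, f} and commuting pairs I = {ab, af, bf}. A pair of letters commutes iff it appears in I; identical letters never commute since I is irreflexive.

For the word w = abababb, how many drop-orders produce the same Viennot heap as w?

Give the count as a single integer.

35

#0=a has no predecessor
#1=b has no predecessor
#2=a depends on [0:a]
#3=b depends on [1:b]
#4=a depends on [2:a]
#5=b depends on [3:b]
#6=b depends on [5:b]
sources: [0:a, 1:b]
N(rest) = Σ N(rest − s) over sources s of rest; N(one piece) = 1:
  size 1 → [4]=1  [6]=1
  size 2 → [2,4]=1  [4,6]=2  [5,6]=1
  size 3 → [0,2,4]=1  [2,4,6]=3  [3,5,6]=1  [4,5,6]=3
  size 4 → [0,2,4,6]=4  [1,3,5,6]=1  [2,4,5,6]=6  [3,4,5,6]=4
  size 5 → [0,2,4,5,6]=10  [1,3,4,5,6]=5  [2,3,4,5,6]=10
  first=0(a) contributes 15
  first=1(b) contributes 20
|[w]| = 35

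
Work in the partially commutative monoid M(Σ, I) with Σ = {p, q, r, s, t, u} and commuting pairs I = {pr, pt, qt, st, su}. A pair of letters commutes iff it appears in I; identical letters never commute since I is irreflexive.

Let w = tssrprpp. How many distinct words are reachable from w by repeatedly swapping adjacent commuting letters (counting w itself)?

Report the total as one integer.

#0=t has no predecessor
#1=s has no predecessor
#2=s depends on [1:s]
#3=r depends on [0:t, 2:s]
#4=p depends on [2:s]
#5=r depends on [3:r]
#6=p depends on [4:p]
#7=p depends on [6:p]
sources: [0:t, 1:s]
N(rest) = Σ N(rest − s) over sources s of rest; N(one piece) = 1:
  size 1 → [5]=1  [7]=1
  size 2 → [3,5]=1  [5,7]=2  [6,7]=1
  size 3 → [0,3,5]=1  [3,5,7]=3  [4,6,7]=1  [5,6,7]=3
  size 4 → [0,3,5,7]=4  [3,5,6,7]=6  [4,5,6,7]=4
  size 5 → [0,3,5,6,7]=10  [3,4,5,6,7]=10
  size 6 → [0,3,4,5,6,7]=20  [2,3,4,5,6,7]=10
  first=0(t) contributes 10
  first=1(s) contributes 30
|[w]| = 40

40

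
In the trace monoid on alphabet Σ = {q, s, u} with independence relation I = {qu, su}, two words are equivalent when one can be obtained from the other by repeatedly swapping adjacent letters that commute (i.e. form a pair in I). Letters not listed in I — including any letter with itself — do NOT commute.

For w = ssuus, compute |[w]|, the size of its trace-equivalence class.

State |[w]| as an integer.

10

drop 0:s onto floor
drop 1:s onto {0:s}
drop 2:u onto floor
drop 3:u onto {2:u}
drop 4:s onto {1:s}
ground layer = {0:s, 2:u}
drop-orders for the pieces not yet dropped (sum over which currently-grounded one goes next):
  1 to go: {3} 1  {4} 1
  2 to go: {1,4} 1  {2,3} 1  {3,4} 2
  3 to go: {0,1,4} 1  {1,3,4} 3  {2,3,4} 3
  if 0:s drops first: 6 orders
  if 2:u drops first: 4 orders
heap linearizations: 10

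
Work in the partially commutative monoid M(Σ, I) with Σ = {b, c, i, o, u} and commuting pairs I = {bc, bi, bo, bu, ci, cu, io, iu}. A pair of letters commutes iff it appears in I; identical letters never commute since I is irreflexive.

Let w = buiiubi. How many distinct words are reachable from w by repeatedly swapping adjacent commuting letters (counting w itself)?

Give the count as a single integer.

210

#0=b has no predecessor
#1=u has no predecessor
#2=i has no predecessor
#3=i depends on [2:i]
#4=u depends on [1:u]
#5=b depends on [0:b]
#6=i depends on [3:i]
sources: [0:b, 1:u, 2:i]
N(rest) = Σ N(rest − s) over sources s of rest; N(one piece) = 1:
  size 1 → [4]=1  [5]=1  [6]=1
  size 2 → [0,5]=1  [1,4]=1  [3,6]=1  [4,5]=2  [4,6]=2  [5,6]=2
  size 3 → [0,4,5]=3  [0,5,6]=3  [1,4,5]=3  [1,4,6]=3  [2,3,6]=1  [3,4,6]=3  [3,5,6]=3  [4,5,6]=6
  size 4 → [0,1,4,5]=6  [0,3,5,6]=6  [0,4,5,6]=12  [1,3,4,6]=6  [1,4,5,6]=12  [2,3,4,6]=4  [2,3,5,6]=4  [3,4,5,6]=12
  size 5 → [0,1,4,5,6]=30  [0,2,3,5,6]=10  [0,3,4,5,6]=30  [1,2,3,4,6]=10  [1,3,4,5,6]=30  [2,3,4,5,6]=20
  first=0(b) contributes 60
  first=1(u) contributes 60
  first=2(i) contributes 90
|[w]| = 210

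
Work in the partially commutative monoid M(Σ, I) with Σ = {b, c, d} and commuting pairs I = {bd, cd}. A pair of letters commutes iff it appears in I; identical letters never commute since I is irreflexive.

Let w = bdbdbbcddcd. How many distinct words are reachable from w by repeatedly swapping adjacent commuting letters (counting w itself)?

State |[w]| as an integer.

0(b) covers ∅
1(d) covers ∅
2(b) covers 0:b
3(d) covers 1:d
4(b) covers 2:b
5(b) covers 4:b
6(c) covers 5:b
7(d) covers 3:d
8(d) covers 7:d
9(c) covers 6:c
10(d) covers 8:d
floor of heap: 0:b, 1:d
completions by unplaced set U, small U first (add the entries for U minus each lowest piece of U):
  |U|=1: {9}:1  {10}:1
  |U|=2: {6,9}:1  {8,10}:1  {9,10}:2
  |U|=3: {5,6,9}:1  {6,9,10}:3  {7,8,10}:1  {8,9,10}:3
  |U|=4: {3,7,8,10}:1  {4,5,6,9}:1  {5,6,9,10}:4  {6,8,9,10}:6  {7,8,9,10}:4
  |U|=5: {1,3,7,8,10}:1  {2,4,5,6,9}:1  {3,7,8,9,10}:5  {4,5,6,9,10}:5  {5,6,8,9,10}:10  {6,7,8,9,10}:10
  |U|=6: {0,2,4,5,6,9}:1  {1,3,7,8,9,10}:6  {2,4,5,6,9,10}:6  {3,6,7,8,9,10}:15  {4,5,6,8,9,10}:15  {5,6,7,8,9,10}:20
  |U|=7: {0,2,4,5,6,9,10}:7  {1,3,6,7,8,9,10}:21  {2,4,5,6,8,9,10}:21  {3,5,6,7,8,9,10}:35  {4,5,6,7,8,9,10}:35
  |U|=8: {0,2,4,5,6,8,9,10}:28  {1,3,5,6,7,8,9,10}:56  {2,4,5,6,7,8,9,10}:56  {3,4,5,6,7,8,9,10}:70
  |U|=9: {0,2,4,5,6,7,8,9,10}:84  {1,3,4,5,6,7,8,9,10}:126  {2,3,4,5,6,7,8,9,10}:126
  start at 0(b): 252
  start at 1(d): 210
sum over floor = 462

462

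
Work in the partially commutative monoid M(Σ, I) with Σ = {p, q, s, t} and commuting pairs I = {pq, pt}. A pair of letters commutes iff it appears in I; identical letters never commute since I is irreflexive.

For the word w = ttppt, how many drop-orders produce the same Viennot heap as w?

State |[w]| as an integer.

10

#0=t has no predecessor
#1=t depends on [0:t]
#2=p has no predecessor
#3=p depends on [2:p]
#4=t depends on [1:t]
sources: [0:t, 2:p]
N(rest) = Σ N(rest − s) over sources s of rest; N(one piece) = 1:
  size 1 → [3]=1  [4]=1
  size 2 → [1,4]=1  [2,3]=1  [3,4]=2
  size 3 → [0,1,4]=1  [1,3,4]=3  [2,3,4]=3
  first=0(t) contributes 6
  first=2(p) contributes 4
|[w]| = 10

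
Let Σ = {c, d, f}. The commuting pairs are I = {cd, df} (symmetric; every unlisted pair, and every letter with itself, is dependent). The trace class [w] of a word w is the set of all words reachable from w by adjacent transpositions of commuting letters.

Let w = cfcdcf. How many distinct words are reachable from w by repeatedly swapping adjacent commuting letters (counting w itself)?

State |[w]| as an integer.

6

drop 0:c onto floor
drop 1:f onto {0:c}
drop 2:c onto {1:f}
drop 3:d onto floor
drop 4:c onto {2:c}
drop 5:f onto {4:c}
ground layer = {0:c, 3:d}
drop-orders for the pieces not yet dropped (sum over which currently-grounded one goes next):
  1 to go: {3} 1  {5} 1
  2 to go: {3,5} 2  {4,5} 1
  3 to go: {2,4,5} 1  {3,4,5} 3
  4 to go: {1,2,4,5} 1  {2,3,4,5} 4
  if 0:c drops first: 5 orders
  if 3:d drops first: 1 orders
heap linearizations: 6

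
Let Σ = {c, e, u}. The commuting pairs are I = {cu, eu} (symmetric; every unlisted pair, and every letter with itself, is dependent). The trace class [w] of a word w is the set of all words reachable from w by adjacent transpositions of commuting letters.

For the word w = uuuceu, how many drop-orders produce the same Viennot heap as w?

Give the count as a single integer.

15

drop 0:u onto floor
drop 1:u onto {0:u}
drop 2:u onto {1:u}
drop 3:c onto floor
drop 4:e onto {3:c}
drop 5:u onto {2:u}
ground layer = {0:u, 3:c}
drop-orders for the pieces not yet dropped (sum over which currently-grounded one goes next):
  1 to go: {4} 1  {5} 1
  2 to go: {2,5} 1  {3,4} 1  {4,5} 2
  3 to go: {1,2,5} 1  {2,4,5} 3  {3,4,5} 3
  4 to go: {0,1,2,5} 1  {1,2,4,5} 4  {2,3,4,5} 6
  if 0:u drops first: 10 orders
  if 3:c drops first: 5 orders
heap linearizations: 15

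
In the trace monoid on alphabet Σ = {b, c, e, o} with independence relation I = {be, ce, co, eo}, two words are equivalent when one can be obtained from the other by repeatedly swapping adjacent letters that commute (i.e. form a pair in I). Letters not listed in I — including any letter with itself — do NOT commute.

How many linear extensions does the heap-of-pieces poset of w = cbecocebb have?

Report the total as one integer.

108

drop 0:c onto floor
drop 1:b onto {0:c}
drop 2:e onto floor
drop 3:c onto {1:b}
drop 4:o onto {1:b}
drop 5:c onto {3:c}
drop 6:e onto {2:e}
drop 7:b onto {4:o, 5:c}
drop 8:b onto {7:b}
ground layer = {0:c, 2:e}
drop-orders for the pieces not yet dropped (sum over which currently-grounded one goes next):
  1 to go: {6} 1  {8} 1
  2 to go: {2,6} 1  {6,8} 2  {7,8} 1
  3 to go: {2,6,8} 3  {4,7,8} 1  {5,7,8} 1  {6,7,8} 3
  4 to go: {2,6,7,8} 6  {3,5,7,8} 1  {4,5,7,8} 2  {4,6,7,8} 4  {5,6,7,8} 4
  5 to go: {2,4,6,7,8} 10  {2,5,6,7,8} 10  {3,4,5,7,8} 3  {3,5,6,7,8} 5  {4,5,6,7,8} 10
  6 to go: {1,3,4,5,7,8} 3  {2,3,5,6,7,8} 15  {2,4,5,6,7,8} 30  {3,4,5,6,7,8} 18
  7 to go: {0,1,3,4,5,7,8} 3  {1,3,4,5,6,7,8} 21  {2,3,4,5,6,7,8} 63
  if 0:c drops first: 84 orders
  if 2:e drops first: 24 orders
heap linearizations: 108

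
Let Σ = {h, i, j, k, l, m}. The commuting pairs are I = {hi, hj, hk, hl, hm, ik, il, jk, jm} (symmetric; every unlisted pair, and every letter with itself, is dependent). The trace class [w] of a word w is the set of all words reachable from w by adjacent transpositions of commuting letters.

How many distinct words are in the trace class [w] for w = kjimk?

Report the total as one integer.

#0=k has no predecessor
#1=j has no predecessor
#2=i depends on [1:j]
#3=m depends on [0:k, 2:i]
#4=k depends on [3:m]
sources: [0:k, 1:j]
N(rest) = Σ N(rest − s) over sources s of rest; N(one piece) = 1:
  size 1 → [4]=1
  size 2 → [3,4]=1
  size 3 → [0,3,4]=1  [2,3,4]=1
  first=0(k) contributes 1
  first=1(j) contributes 2
|[w]| = 3

3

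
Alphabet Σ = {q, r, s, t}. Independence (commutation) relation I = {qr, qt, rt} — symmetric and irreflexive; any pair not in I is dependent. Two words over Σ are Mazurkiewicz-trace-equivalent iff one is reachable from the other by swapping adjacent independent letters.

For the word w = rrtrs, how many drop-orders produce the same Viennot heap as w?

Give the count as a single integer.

4

#0=r has no predecessor
#1=r depends on [0:r]
#2=t has no predecessor
#3=r depends on [1:r]
#4=s depends on [2:t, 3:r]
sources: [0:r, 2:t]
N(rest) = Σ N(rest − s) over sources s of rest; N(one piece) = 1:
  size 1 → [4]=1
  size 2 → [2,4]=1  [3,4]=1
  size 3 → [1,3,4]=1  [2,3,4]=2
  first=0(r) contributes 3
  first=2(t) contributes 1
|[w]| = 4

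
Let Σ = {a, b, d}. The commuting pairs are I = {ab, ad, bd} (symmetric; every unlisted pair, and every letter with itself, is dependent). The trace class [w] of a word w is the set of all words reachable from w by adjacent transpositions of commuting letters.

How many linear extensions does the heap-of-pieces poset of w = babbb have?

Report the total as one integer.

5

piece 0:b — minimal
piece 1:a — minimal
piece 2:b rests on {0:b}
piece 3:b rests on {2:b}
piece 4:b rests on {3:b}
minimal pieces: {0:b, 1:a}
ways to finish when only these pieces remain (= sum over removing one remaining piece with nothing left below it):
  1 left: {1}→1  {4}→1
  2 left: {1,4}→2  {3,4}→1
  3 left: {1,3,4}→3  {2,3,4}→1
  placing 0:b first → 4 extensions
  placing 1:a first → 1 extensions
total linear extensions = 5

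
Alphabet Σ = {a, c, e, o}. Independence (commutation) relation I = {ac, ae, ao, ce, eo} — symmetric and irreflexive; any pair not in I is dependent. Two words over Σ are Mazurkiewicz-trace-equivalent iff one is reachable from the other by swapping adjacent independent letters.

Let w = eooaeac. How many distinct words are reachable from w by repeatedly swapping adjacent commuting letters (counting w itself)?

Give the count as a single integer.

210

#0=e has no predecessor
#1=o has no predecessor
#2=o depends on [1:o]
#3=a has no predecessor
#4=e depends on [0:e]
#5=a depends on [3:a]
#6=c depends on [2:o]
sources: [0:e, 1:o, 3:a]
N(rest) = Σ N(rest − s) over sources s of rest; N(one piece) = 1:
  size 1 → [4]=1  [5]=1  [6]=1
  size 2 → [0,4]=1  [2,6]=1  [3,5]=1  [4,5]=2  [4,6]=2  [5,6]=2
  size 3 → [0,4,5]=3  [0,4,6]=3  [1,2,6]=1  [2,4,6]=3  [2,5,6]=3  [3,4,5]=3  [3,5,6]=3  [4,5,6]=6
  size 4 → [0,2,4,6]=6  [0,3,4,5]=6  [0,4,5,6]=12  [1,2,4,6]=4  [1,2,5,6]=4  [2,3,5,6]=6  [2,4,5,6]=12  [3,4,5,6]=12
  size 5 → [0,1,2,4,6]=10  [0,2,4,5,6]=30  [0,3,4,5,6]=30  [1,2,3,5,6]=10  [1,2,4,5,6]=20  [2,3,4,5,6]=30
  first=0(e) contributes 60
  first=1(o) contributes 90
  first=3(a) contributes 60
|[w]| = 210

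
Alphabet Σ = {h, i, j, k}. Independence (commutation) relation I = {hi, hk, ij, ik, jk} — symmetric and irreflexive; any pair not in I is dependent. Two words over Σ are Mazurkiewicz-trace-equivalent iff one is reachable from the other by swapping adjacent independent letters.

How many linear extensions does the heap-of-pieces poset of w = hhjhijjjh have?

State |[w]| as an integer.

9

0(h) covers ∅
1(h) covers 0:h
2(j) covers 1:h
3(h) covers 2:j
4(i) covers ∅
5(j) covers 3:h
6(j) covers 5:j
7(j) covers 6:j
8(h) covers 7:j
floor of heap: 0:h, 4:i
completions by unplaced set U, small U first (add the entries for U minus each lowest piece of U):
  |U|=1: {4}:1  {8}:1
  |U|=2: {4,8}:2  {7,8}:1
  |U|=3: {4,7,8}:3  {6,7,8}:1
  |U|=4: {4,6,7,8}:4  {5,6,7,8}:1
  |U|=5: {3,5,6,7,8}:1  {4,5,6,7,8}:5
  |U|=6: {2,3,5,6,7,8}:1  {3,4,5,6,7,8}:6
  |U|=7: {1,2,3,5,6,7,8}:1  {2,3,4,5,6,7,8}:7
  start at 0(h): 8
  start at 4(i): 1
sum over floor = 9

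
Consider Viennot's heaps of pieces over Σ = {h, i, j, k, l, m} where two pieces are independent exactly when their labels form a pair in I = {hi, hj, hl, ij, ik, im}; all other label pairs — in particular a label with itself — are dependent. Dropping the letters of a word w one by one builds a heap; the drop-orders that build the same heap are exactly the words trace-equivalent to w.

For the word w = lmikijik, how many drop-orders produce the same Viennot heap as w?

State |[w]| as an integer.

drop 0:l onto floor
drop 1:m onto {0:l}
drop 2:i onto {0:l}
drop 3:k onto {1:m}
drop 4:i onto {2:i}
drop 5:j onto {3:k}
drop 6:i onto {4:i}
drop 7:k onto {5:j}
ground layer = {0:l}
drop-orders for the pieces not yet dropped (sum over which currently-grounded one goes next):
  1 to go: {6} 1  {7} 1
  2 to go: {4,6} 1  {5,7} 1  {6,7} 2
  3 to go: {2,4,6} 1  {3,5,7} 1  {4,6,7} 3  {5,6,7} 3
  4 to go: {1,3,5,7} 1  {2,4,6,7} 4  {3,5,6,7} 4  {4,5,6,7} 6
  5 to go: {1,3,5,6,7} 5  {2,4,5,6,7} 10  {3,4,5,6,7} 10
  6 to go: {1,3,4,5,6,7} 15  {2,3,4,5,6,7} 20
  if 0:l drops first: 35 orders

35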